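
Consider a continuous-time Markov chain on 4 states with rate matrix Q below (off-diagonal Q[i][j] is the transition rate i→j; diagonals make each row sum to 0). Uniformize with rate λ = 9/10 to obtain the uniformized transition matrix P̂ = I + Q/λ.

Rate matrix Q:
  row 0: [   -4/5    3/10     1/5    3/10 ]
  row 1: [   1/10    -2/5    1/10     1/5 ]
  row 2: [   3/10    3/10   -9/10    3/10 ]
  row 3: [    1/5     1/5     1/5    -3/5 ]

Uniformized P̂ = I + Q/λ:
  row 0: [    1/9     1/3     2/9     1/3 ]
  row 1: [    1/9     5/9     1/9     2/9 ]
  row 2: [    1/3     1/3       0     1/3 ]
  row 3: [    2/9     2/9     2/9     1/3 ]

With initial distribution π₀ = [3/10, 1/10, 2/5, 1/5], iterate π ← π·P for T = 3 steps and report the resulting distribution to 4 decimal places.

π = [0.1791, 0.3830, 0.1458, 0.2920]

t=0: π = [0.3000, 0.1000, 0.4000, 0.2000]
t=1: π = [0.2222, 0.3333, 0.1222, 0.3222]
t=2: π = [0.1741, 0.3716, 0.1580, 0.2963]
t=3: π = [0.1791, 0.3830, 0.1458, 0.2920]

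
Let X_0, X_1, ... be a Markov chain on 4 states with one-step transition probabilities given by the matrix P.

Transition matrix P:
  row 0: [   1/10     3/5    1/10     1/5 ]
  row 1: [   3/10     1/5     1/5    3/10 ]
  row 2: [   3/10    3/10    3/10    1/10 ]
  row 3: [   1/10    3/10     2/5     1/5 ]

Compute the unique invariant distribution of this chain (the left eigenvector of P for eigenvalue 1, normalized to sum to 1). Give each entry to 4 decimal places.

Balance equations π_j = Σ_i π_i·P[i][j]:
  π_0 = 1/10·π_0 + 3/10·π_1 + 3/10·π_2 + 1/10·π_3
  π_1 = 3/5·π_0 + 1/5·π_1 + 3/10·π_2 + 3/10·π_3
  π_2 = 1/10·π_0 + 1/5·π_1 + 3/10·π_2 + 2/5·π_3
  normalize: π_0 + π_1 + π_2 + π_3 = 1
Solving the linear system gives exactly π = [263/1222, 405/1222, 23/94, 255/1222].

π = [0.2152, 0.3314, 0.2447, 0.2087]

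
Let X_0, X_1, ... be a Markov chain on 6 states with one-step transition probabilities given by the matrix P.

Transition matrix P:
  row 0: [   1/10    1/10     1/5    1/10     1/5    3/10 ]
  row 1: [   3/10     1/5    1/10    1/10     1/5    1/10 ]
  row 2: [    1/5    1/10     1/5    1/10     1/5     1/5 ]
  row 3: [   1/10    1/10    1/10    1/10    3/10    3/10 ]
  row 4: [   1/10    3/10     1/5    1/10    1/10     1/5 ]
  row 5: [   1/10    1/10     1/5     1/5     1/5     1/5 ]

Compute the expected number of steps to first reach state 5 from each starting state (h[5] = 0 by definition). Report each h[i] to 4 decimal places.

h = [4.2967, 5.2038, 4.7264, 4.3093, 4.8522, 0.0000]

First-step conditioning: h[5] = 0; for i ≠ 5, h[i] = 1 + Σ_k P[i][k]·h[k].
  h[0] = 1 + 1/10·h[0] + 1/10·h[1] + 1/5·h[2] + 1/10·h[3] + 1/5·h[4]
  h[1] = 1 + 3/10·h[0] + 1/5·h[1] + 1/10·h[2] + 1/10·h[3] + 1/5·h[4]
  h[2] = 1 + 1/5·h[0] + 1/10·h[1] + 1/5·h[2] + 1/10·h[3] + 1/5·h[4]
  h[3] = 1 + 1/10·h[0] + 1/10·h[1] + 1/10·h[2] + 1/10·h[3] + 3/10·h[4]
  h[4] = 1 + 1/10·h[0] + 3/10·h[1] + 1/5·h[2] + 1/10·h[3] + 1/10·h[4]
Solving the 5×5 linear system over states ≠ 5 gives exactly h = [99000/23041, 119900/23041, 108900/23041, 99290/23041, 111800/23041, 0] (h[5] = 0 is the target).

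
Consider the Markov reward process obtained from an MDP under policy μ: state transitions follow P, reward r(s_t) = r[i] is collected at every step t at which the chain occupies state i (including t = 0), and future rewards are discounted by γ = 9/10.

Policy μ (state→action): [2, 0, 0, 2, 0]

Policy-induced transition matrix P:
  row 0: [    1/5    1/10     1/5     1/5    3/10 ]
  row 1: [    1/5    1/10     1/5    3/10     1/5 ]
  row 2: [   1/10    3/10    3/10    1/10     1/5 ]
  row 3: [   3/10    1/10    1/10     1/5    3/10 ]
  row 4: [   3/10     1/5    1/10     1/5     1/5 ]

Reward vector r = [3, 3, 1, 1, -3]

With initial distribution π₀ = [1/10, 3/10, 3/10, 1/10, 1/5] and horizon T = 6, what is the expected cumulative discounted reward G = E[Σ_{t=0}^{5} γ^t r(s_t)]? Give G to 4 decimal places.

t=0: π = [0.1000, 0.3000, 0.3000, 0.1000, 0.2000], E[r] = 1.0000, γ^t·E[r] = 1.000000, running G = 1.000000
t=1: π = [0.2000, 0.1800, 0.2000, 0.2000, 0.2200], E[r] = 0.8800, γ^t·E[r] = 0.792000, running G = 1.792000
t=2: π = [0.2220, 0.1620, 0.1780, 0.1980, 0.2400], E[r] = 0.8080, γ^t·E[r] = 0.654480, running G = 2.446480
t=3: π = [0.2260, 0.1596, 0.1740, 0.1984, 0.2420], E[r] = 0.8032, γ^t·E[r] = 0.585533, running G = 3.032013
t=4: π = [0.2266, 0.1590, 0.1734, 0.1986, 0.2424], E[r] = 0.8015, γ^t·E[r] = 0.525877, running G = 3.557890
t=5: π = [0.2268, 0.1589, 0.1732, 0.1986, 0.2425], E[r] = 0.8013, γ^t·E[r] = 0.473148, running G = 4.031038

G = 4.0310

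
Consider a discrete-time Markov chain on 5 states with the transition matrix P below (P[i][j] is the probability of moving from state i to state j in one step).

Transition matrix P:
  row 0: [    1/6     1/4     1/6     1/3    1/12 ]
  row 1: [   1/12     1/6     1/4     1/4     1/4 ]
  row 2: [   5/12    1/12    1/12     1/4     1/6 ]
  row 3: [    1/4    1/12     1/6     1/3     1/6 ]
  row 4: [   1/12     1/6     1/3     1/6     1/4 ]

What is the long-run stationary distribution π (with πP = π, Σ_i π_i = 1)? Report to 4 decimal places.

π = [0.2109, 0.1452, 0.1921, 0.2759, 0.1758]

Balance equations π_j = Σ_i π_i·P[i][j]:
  π_0 = 1/6·π_0 + 1/12·π_1 + 5/12·π_2 + 1/4·π_3 + 1/12·π_4
  π_1 = 1/4·π_0 + 1/6·π_1 + 1/12·π_2 + 1/12·π_3 + 1/6·π_4
  π_2 = 1/6·π_0 + 1/4·π_1 + 1/12·π_2 + 1/6·π_3 + 1/3·π_4
  π_3 = 1/3·π_0 + 1/4·π_1 + 1/4·π_2 + 1/3·π_3 + 1/6·π_4
  normalize: π_0 + π_1 + π_2 + π_3 + π_4 = 1
Solving the linear system gives exactly π = [2171/10293, 1495/10293, 659/3431, 2840/10293, 1810/10293].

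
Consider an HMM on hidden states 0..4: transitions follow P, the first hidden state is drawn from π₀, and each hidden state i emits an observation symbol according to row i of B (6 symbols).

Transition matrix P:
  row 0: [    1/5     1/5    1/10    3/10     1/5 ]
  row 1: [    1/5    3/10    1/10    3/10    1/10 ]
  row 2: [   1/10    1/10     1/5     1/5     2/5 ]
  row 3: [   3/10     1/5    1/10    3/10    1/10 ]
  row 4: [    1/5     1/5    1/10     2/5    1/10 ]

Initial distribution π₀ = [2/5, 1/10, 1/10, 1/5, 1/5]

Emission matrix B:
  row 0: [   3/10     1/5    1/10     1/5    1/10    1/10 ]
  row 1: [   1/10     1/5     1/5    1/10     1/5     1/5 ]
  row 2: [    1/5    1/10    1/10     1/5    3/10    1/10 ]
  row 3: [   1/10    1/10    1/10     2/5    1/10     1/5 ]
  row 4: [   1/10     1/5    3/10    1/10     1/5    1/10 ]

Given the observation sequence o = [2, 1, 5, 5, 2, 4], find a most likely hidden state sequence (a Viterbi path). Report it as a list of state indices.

t=0: δ = [4.000e-02, 2.000e-02, 1.000e-02, 2.000e-02, 6.000e-02]  (obs o_0=2)
t=1: δ = [2.400e-03, 2.400e-03, 6.000e-04, 2.400e-03, 1.600e-03]  ψ = [4, 4, 4, 4, 0]  (obs o_1=1)
t=2: δ = [7.200e-05, 1.440e-04, 2.400e-05, 1.440e-04, 4.800e-05]  ψ = [3, 1, 0, 0, 0]  (obs o_2=5)
t=3: δ = [4.320e-06, 8.640e-06, 1.440e-06, 8.640e-06, 1.440e-06]  ψ = [3, 1, 1, 1, 0]  (obs o_3=5)
t=4: δ = [2.592e-07, 5.184e-07, 8.640e-08, 2.592e-07, 2.592e-07]  ψ = [3, 1, 1, 1, 0]  (obs o_4=2)
t=5: δ = [1.037e-08, 3.110e-08, 1.555e-08, 1.555e-08, 1.037e-08]  ψ = [1, 1, 1, 1, 0]  (obs o_5=4)
backtrack: best end state = 1; path = [4, 1, 1, 1, 1, 1]

path = [4, 1, 1, 1, 1, 1]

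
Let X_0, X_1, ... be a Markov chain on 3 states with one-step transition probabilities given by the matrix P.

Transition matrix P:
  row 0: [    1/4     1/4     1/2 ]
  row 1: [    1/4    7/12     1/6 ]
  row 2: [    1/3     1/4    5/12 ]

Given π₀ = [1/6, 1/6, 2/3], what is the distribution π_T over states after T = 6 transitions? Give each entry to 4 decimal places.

π = [0.2789, 0.3747, 0.3464]

t=0: π = [0.1667, 0.1667, 0.6667]
t=1: π = [0.3056, 0.3056, 0.3889]
t=2: π = [0.2824, 0.3519, 0.3657]
t=3: π = [0.2805, 0.3673, 0.3522]
t=4: π = [0.2794, 0.3724, 0.3482]
t=5: π = [0.2790, 0.3741, 0.3468]
t=6: π = [0.2789, 0.3747, 0.3464]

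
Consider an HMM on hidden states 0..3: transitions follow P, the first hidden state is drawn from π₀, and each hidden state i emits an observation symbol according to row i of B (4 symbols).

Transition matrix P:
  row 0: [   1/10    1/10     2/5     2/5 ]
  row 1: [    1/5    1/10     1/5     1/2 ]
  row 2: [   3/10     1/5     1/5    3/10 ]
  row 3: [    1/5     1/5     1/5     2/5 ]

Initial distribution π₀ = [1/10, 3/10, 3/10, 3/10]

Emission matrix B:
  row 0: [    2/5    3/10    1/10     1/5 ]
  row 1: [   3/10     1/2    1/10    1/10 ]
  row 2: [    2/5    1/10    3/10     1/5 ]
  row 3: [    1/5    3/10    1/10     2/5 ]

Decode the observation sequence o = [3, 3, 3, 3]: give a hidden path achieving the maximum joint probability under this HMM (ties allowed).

path = [3, 3, 3, 3]

t=0: δ = [2.000e-02, 3.000e-02, 6.000e-02, 1.200e-01]  (obs o_0=3)
t=1: δ = [4.800e-03, 2.400e-03, 4.800e-03, 1.920e-02]  ψ = [3, 3, 3, 3]  (obs o_1=3)
t=2: δ = [7.680e-04, 3.840e-04, 7.680e-04, 3.072e-03]  ψ = [3, 3, 3, 3]  (obs o_2=3)
t=3: δ = [1.229e-04, 6.144e-05, 1.229e-04, 4.915e-04]  ψ = [3, 3, 3, 3]  (obs o_3=3)
backtrack: best end state = 3; path = [3, 3, 3, 3]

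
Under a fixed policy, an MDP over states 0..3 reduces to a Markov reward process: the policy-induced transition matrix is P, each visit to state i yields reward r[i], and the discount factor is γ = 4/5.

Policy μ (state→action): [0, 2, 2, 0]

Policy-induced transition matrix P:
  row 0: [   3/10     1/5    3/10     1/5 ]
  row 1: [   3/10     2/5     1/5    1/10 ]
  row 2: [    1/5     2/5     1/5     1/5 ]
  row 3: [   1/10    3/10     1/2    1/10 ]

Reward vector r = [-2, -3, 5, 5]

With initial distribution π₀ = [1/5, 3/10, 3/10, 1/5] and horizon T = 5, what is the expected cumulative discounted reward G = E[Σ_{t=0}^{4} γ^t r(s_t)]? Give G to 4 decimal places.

G = 2.6767

t=0: π = [0.2000, 0.3000, 0.3000, 0.2000], E[r] = 1.2000, γ^t·E[r] = 1.200000, running G = 1.200000
t=1: π = [0.2300, 0.3400, 0.2800, 0.1500], E[r] = 0.6700, γ^t·E[r] = 0.536000, running G = 1.736000
t=2: π = [0.2420, 0.3390, 0.2680, 0.1510], E[r] = 0.5940, γ^t·E[r] = 0.380160, running G = 2.116160
t=3: π = [0.2430, 0.3365, 0.2695, 0.1510], E[r] = 0.6070, γ^t·E[r] = 0.310784, running G = 2.426944
t=4: π = [0.2429, 0.3363, 0.2696, 0.1513], E[r] = 0.6097, γ^t·E[r] = 0.249713, running G = 2.676657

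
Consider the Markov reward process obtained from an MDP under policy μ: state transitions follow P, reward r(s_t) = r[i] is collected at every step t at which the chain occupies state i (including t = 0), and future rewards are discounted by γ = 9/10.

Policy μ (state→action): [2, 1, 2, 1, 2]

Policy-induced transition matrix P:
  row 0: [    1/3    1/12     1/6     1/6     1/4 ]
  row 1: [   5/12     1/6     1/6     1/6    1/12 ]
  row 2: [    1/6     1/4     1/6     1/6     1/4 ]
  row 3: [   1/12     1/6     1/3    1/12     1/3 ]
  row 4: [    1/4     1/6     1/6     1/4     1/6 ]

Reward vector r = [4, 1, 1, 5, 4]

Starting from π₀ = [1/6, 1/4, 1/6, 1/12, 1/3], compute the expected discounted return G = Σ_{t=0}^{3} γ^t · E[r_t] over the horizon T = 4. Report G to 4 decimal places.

t=0: π = [0.1667, 0.2500, 0.1667, 0.0833, 0.3333], E[r] = 2.8333, γ^t·E[r] = 2.833333, running G = 2.833333
t=1: π = [0.2778, 0.1667, 0.1806, 0.1875, 0.1875], E[r] = 3.1458, γ^t·E[r] = 2.831250, running G = 5.664583
t=2: π = [0.2546, 0.1586, 0.1979, 0.1667, 0.2222], E[r] = 3.0972, γ^t·E[r] = 2.508750, running G = 8.173333
t=3: π = [0.2534, 0.1619, 0.1944, 0.1713, 0.2189], E[r] = 3.1021, γ^t·E[r] = 2.261461, running G = 10.434794

G = 10.4348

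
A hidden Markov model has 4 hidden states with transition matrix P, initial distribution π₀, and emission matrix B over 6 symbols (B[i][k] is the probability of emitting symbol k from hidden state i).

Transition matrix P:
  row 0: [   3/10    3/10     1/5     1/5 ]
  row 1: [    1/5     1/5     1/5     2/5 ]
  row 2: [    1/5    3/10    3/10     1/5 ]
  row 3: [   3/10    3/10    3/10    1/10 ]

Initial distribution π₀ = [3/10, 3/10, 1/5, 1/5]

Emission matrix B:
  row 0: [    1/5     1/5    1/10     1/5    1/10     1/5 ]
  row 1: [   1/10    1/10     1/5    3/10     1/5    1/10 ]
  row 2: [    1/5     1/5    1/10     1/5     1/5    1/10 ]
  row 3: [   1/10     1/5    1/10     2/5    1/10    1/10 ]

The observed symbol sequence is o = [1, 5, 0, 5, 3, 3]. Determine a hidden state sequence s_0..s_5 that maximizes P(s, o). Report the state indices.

path = [0, 0, 0, 0, 1, 3]

t=0: δ = [6.000e-02, 3.000e-02, 4.000e-02, 4.000e-02]  (obs o_0=1)
t=1: δ = [3.600e-03, 1.800e-03, 1.200e-03, 1.200e-03]  ψ = [0, 0, 0, 0]  (obs o_1=5)
t=2: δ = [2.160e-04, 1.080e-04, 1.440e-04, 7.200e-05]  ψ = [0, 0, 0, 0]  (obs o_2=0)
t=3: δ = [1.296e-05, 6.480e-06, 4.320e-06, 4.320e-06]  ψ = [0, 0, 0, 0]  (obs o_3=5)
t=4: δ = [7.776e-07, 1.166e-06, 5.184e-07, 1.037e-06]  ψ = [0, 0, 0, 0]  (obs o_4=3)
t=5: δ = [6.221e-08, 9.331e-08, 6.221e-08, 1.866e-07]  ψ = [3, 3, 3, 1]  (obs o_5=3)
backtrack: best end state = 3; path = [0, 0, 0, 0, 1, 3]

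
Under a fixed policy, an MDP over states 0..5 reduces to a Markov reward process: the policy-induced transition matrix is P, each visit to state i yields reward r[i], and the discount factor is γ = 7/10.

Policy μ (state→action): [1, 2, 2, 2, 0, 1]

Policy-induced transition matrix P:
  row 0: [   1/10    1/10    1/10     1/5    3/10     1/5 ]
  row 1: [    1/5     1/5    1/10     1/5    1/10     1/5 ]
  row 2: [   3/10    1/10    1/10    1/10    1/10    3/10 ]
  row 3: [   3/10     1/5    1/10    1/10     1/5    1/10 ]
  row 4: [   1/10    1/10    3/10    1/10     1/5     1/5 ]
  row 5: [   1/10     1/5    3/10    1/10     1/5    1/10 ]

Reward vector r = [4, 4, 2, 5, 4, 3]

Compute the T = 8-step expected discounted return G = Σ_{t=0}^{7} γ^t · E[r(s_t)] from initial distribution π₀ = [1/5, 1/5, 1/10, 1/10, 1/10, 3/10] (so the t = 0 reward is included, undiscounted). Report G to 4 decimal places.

G = 11.3145

t=0: π = [0.2000, 0.2000, 0.1000, 0.1000, 0.1000, 0.3000], E[r] = 3.6000, γ^t·E[r] = 3.600000, running G = 3.600000
t=1: π = [0.1600, 0.1600, 0.1800, 0.1400, 0.1900, 0.1700], E[r] = 3.6100, γ^t·E[r] = 2.527000, running G = 6.127000
t=2: π = [0.1800, 0.1470, 0.1720, 0.1320, 0.1820, 0.1870], E[r] = 3.6010, γ^t·E[r] = 1.764490, running G = 7.891490
t=3: π = [0.1755, 0.1466, 0.1738, 0.1327, 0.1861, 0.1853], E[r] = 3.5998, γ^t·E[r] = 1.234731, running G = 9.126221
t=4: π = [0.1760, 0.1465, 0.1743, 0.1322, 0.1855, 0.1856], E[r] = 3.5981, γ^t·E[r] = 0.863897, running G = 9.990118
t=5: π = [0.1759, 0.1464, 0.1742, 0.1322, 0.1855, 0.1856], E[r] = 3.5982, γ^t·E[r] = 0.604742, running G = 10.594860
t=6: π = [0.1759, 0.1464, 0.1742, 0.1322, 0.1855, 0.1856], E[r] = 3.5981, γ^t·E[r] = 0.423317, running G = 11.018177
t=7: π = [0.1759, 0.1464, 0.1742, 0.1322, 0.1855, 0.1856], E[r] = 3.5981, γ^t·E[r] = 0.296322, running G = 11.314499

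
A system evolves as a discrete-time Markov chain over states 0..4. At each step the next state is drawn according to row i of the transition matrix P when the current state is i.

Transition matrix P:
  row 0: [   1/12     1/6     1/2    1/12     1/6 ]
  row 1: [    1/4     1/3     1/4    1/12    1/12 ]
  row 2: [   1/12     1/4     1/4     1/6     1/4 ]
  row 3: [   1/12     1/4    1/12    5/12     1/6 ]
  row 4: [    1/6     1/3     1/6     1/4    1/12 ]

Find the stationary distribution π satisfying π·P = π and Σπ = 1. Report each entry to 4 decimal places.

Balance equations π_j = Σ_i π_i·P[i][j]:
  π_0 = 1/12·π_0 + 1/4·π_1 + 1/12·π_2 + 1/12·π_3 + 1/6·π_4
  π_1 = 1/6·π_0 + 1/3·π_1 + 1/4·π_2 + 1/4·π_3 + 1/3·π_4
  π_2 = 1/2·π_0 + 1/4·π_1 + 1/4·π_2 + 1/12·π_3 + 1/6·π_4
  π_3 = 1/12·π_0 + 1/12·π_1 + 1/6·π_2 + 5/12·π_3 + 1/4·π_4
  normalize: π_0 + π_1 + π_2 + π_3 + π_4 = 1
Solving the linear system gives exactly π = [2450/17309, 4736/17309, 4165/17309, 3339/17309, 2619/17309].

π = [0.1415, 0.2736, 0.2406, 0.1929, 0.1513]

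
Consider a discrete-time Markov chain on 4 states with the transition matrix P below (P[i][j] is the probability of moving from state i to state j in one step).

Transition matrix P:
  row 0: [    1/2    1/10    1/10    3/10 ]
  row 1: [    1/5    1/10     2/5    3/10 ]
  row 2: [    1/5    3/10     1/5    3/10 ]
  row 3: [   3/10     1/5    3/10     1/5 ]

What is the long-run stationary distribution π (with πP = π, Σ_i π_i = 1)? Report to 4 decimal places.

π = [0.3247, 0.1732, 0.2294, 0.2727]

Balance equations π_j = Σ_i π_i·P[i][j]:
  π_0 = 1/2·π_0 + 1/5·π_1 + 1/5·π_2 + 3/10·π_3
  π_1 = 1/10·π_0 + 1/10·π_1 + 3/10·π_2 + 1/5·π_3
  π_2 = 1/10·π_0 + 2/5·π_1 + 1/5·π_2 + 3/10·π_3
  normalize: π_0 + π_1 + π_2 + π_3 = 1
Solving the linear system gives exactly π = [25/77, 40/231, 53/231, 3/11].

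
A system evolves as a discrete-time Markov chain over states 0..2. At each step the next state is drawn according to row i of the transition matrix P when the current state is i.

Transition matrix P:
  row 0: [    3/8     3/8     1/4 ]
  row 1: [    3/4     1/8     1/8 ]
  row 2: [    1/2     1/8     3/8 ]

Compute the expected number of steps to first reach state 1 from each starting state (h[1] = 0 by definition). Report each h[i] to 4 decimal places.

First-step conditioning: h[1] = 0; for i ≠ 1, h[i] = 1 + Σ_k P[i][k]·h[k].
  h[0] = 1 + 3/8·h[0] + 1/4·h[2]
  h[2] = 1 + 1/2·h[0] + 3/8·h[2]
Solving the 2×2 linear system over states ≠ 1 gives exactly h = [56/17, 0, 72/17] (h[1] = 0 is the target).

h = [3.2941, 0.0000, 4.2353]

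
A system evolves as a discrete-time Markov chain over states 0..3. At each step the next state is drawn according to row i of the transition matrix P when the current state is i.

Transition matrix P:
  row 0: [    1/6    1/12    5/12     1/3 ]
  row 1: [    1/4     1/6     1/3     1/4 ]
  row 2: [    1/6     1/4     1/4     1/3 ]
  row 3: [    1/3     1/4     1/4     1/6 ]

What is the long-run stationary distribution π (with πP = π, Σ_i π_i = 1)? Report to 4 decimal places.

π = [0.2283, 0.1957, 0.3043, 0.2717]

Balance equations π_j = Σ_i π_i·P[i][j]:
  π_0 = 1/6·π_0 + 1/4·π_1 + 1/6·π_2 + 1/3·π_3
  π_1 = 1/12·π_0 + 1/6·π_1 + 1/4·π_2 + 1/4·π_3
  π_2 = 5/12·π_0 + 1/3·π_1 + 1/4·π_2 + 1/4·π_3
  normalize: π_0 + π_1 + π_2 + π_3 = 1
Solving the linear system gives exactly π = [21/92, 9/46, 7/23, 25/92].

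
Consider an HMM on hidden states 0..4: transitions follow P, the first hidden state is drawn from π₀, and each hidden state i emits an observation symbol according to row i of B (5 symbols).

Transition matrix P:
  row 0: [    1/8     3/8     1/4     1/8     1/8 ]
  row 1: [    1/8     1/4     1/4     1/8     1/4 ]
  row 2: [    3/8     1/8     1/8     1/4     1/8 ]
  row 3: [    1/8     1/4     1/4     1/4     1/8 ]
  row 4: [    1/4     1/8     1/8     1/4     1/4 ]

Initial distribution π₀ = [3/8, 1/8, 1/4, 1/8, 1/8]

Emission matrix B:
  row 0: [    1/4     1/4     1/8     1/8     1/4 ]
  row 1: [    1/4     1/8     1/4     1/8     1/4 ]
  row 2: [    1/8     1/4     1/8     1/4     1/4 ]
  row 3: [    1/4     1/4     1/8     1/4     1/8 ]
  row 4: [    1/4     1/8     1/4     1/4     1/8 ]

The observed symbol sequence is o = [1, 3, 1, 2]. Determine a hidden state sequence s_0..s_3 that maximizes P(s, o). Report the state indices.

path = [0, 2, 0, 1]

t=0: δ = [9.375e-02, 1.562e-02, 6.250e-02, 3.125e-02, 1.562e-02]  (obs o_0=1)
t=1: δ = [2.930e-03, 4.395e-03, 5.859e-03, 3.906e-03, 2.930e-03]  ψ = [2, 0, 0, 2, 0]  (obs o_1=3)
t=2: δ = [5.493e-04, 1.373e-04, 2.747e-04, 3.662e-04, 1.373e-04]  ψ = [2, 0, 1, 2, 1]  (obs o_2=1)
t=3: δ = [1.287e-05, 5.150e-05, 1.717e-05, 1.144e-05, 1.717e-05]  ψ = [2, 0, 0, 3, 0]  (obs o_3=2)
backtrack: best end state = 1; path = [0, 2, 0, 1]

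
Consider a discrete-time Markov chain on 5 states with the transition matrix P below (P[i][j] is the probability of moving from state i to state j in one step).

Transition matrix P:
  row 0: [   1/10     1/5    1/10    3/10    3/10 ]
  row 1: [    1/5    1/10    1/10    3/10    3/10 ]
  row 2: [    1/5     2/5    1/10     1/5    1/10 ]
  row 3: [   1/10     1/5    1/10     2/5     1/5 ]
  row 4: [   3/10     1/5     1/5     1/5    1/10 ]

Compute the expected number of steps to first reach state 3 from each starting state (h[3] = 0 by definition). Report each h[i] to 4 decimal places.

First-step conditioning: h[3] = 0; for i ≠ 3, h[i] = 1 + Σ_k P[i][k]·h[k].
  h[0] = 1 + 1/10·h[0] + 1/5·h[1] + 1/10·h[2] + 3/10·h[4]
  h[1] = 1 + 1/5·h[0] + 1/10·h[1] + 1/10·h[2] + 3/10·h[4]
  h[2] = 1 + 1/5·h[0] + 2/5·h[1] + 1/10·h[2] + 1/10·h[4]
  h[4] = 1 + 3/10·h[0] + 1/5·h[1] + 1/5·h[2] + 1/10·h[4]
Solving the 4×4 linear system over states ≠ 3 gives exactly h = [1220/323, 1220/323, 1320/323, 0, 70/17] (h[3] = 0 is the target).

h = [3.7771, 3.7771, 4.0867, 0.0000, 4.1176]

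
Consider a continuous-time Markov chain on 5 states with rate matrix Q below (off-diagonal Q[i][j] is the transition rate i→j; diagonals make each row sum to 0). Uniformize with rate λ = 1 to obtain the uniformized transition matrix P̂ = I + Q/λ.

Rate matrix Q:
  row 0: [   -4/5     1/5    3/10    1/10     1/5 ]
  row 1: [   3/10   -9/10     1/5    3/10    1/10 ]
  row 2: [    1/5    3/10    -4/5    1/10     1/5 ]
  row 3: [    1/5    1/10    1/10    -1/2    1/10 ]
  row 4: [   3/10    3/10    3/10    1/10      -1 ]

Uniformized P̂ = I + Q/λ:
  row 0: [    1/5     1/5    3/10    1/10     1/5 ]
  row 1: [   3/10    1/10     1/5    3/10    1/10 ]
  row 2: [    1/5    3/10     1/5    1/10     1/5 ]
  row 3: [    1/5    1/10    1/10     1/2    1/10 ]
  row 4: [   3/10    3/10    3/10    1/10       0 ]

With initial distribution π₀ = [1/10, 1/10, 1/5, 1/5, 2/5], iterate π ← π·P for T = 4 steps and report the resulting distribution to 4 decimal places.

t=0: π = [0.1000, 0.1000, 0.2000, 0.2000, 0.4000]
t=1: π = [0.2500, 0.2300, 0.2300, 0.2000, 0.0900]
t=2: π = [0.2320, 0.1890, 0.2140, 0.2260, 0.1390]
t=3: π = [0.2328, 0.1938, 0.2145, 0.2282, 0.1307]
t=4: π = [0.2325, 0.1923, 0.2135, 0.2300, 0.1317]

π = [0.2325, 0.1923, 0.2135, 0.2300, 0.1317]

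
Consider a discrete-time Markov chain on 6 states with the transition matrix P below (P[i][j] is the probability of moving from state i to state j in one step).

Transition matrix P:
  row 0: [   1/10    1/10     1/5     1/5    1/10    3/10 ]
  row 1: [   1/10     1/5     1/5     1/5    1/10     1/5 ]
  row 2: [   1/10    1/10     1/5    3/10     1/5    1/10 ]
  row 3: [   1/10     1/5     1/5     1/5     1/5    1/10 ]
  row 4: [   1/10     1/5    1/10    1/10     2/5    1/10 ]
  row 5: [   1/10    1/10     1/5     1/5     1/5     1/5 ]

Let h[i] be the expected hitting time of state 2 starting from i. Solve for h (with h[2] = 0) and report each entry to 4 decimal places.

h = [5.5427, 5.5350, 0.0000, 5.6043, 6.3048, 5.6120]

First-step conditioning: h[2] = 0; for i ≠ 2, h[i] = 1 + Σ_k P[i][k]·h[k].
  h[0] = 1 + 1/10·h[0] + 1/10·h[1] + 1/5·h[3] + 1/10·h[4] + 3/10·h[5]
  h[1] = 1 + 1/10·h[0] + 1/5·h[1] + 1/5·h[3] + 1/10·h[4] + 1/5·h[5]
  h[3] = 1 + 1/10·h[0] + 1/5·h[1] + 1/5·h[3] + 1/5·h[4] + 1/10·h[5]
  h[4] = 1 + 1/10·h[0] + 1/5·h[1] + 1/10·h[3] + 2/5·h[4] + 1/10·h[5]
  h[5] = 1 + 1/10·h[0] + 1/10·h[1] + 1/5·h[3] + 1/5·h[4] + 1/5·h[5]
Solving the 5×5 linear system over states ≠ 2 gives exactly h = [2400/433, 7190/1299, 0, 7280/1299, 2730/433, 2430/433] (h[2] = 0 is the target).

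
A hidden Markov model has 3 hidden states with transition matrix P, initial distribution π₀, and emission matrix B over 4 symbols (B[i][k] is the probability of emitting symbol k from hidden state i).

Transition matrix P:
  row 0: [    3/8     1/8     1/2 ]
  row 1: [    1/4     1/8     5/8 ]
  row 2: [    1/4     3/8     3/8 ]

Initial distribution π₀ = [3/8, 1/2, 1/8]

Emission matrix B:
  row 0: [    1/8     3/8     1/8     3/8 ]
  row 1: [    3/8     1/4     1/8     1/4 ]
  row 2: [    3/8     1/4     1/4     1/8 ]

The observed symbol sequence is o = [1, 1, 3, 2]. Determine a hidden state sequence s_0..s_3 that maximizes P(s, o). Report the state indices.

path = [0, 0, 0, 2]

t=0: δ = [1.406e-01, 1.250e-01, 3.125e-02]  (obs o_0=1)
t=1: δ = [1.978e-02, 4.395e-03, 1.953e-02]  ψ = [0, 0, 1]  (obs o_1=1)
t=2: δ = [2.781e-03, 1.831e-03, 1.236e-03]  ψ = [0, 2, 0]  (obs o_2=3)
t=3: δ = [1.304e-04, 5.794e-05, 3.476e-04]  ψ = [0, 2, 0]  (obs o_3=2)
backtrack: best end state = 2; path = [0, 0, 0, 2]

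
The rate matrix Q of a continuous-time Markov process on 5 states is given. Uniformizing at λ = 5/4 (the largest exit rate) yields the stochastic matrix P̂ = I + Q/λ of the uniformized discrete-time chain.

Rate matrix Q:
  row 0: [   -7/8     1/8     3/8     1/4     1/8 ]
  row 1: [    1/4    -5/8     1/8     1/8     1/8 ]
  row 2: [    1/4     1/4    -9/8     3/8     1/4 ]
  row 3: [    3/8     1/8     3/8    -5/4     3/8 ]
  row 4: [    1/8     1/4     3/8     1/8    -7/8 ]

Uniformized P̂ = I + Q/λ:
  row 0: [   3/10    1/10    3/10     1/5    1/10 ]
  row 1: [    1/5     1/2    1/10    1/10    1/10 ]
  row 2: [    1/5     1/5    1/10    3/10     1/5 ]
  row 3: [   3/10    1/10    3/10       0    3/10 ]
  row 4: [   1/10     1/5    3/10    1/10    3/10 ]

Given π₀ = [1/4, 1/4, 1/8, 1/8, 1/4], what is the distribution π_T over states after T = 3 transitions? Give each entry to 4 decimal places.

t=0: π = [0.2500, 0.2500, 0.1250, 0.1250, 0.2500]
t=1: π = [0.2125, 0.2375, 0.2250, 0.1375, 0.1875]
t=2: π = [0.2163, 0.2363, 0.2075, 0.1525, 0.1875]
t=3: π = [0.2181, 0.2340, 0.2113, 0.1479, 0.1888]

π = [0.2181, 0.2340, 0.2113, 0.1479, 0.1888]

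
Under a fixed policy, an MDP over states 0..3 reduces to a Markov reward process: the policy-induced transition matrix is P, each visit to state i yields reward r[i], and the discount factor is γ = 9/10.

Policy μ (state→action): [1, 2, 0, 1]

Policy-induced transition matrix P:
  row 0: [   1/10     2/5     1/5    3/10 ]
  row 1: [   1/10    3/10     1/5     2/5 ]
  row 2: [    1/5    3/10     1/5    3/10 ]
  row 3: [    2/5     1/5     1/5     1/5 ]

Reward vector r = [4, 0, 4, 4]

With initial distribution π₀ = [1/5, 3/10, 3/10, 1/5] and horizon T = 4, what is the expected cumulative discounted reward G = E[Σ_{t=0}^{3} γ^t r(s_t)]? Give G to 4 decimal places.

G = 9.6932

t=0: π = [0.2000, 0.3000, 0.3000, 0.2000], E[r] = 2.8000, γ^t·E[r] = 2.800000, running G = 2.800000
t=1: π = [0.1900, 0.3000, 0.2000, 0.3100], E[r] = 2.8000, γ^t·E[r] = 2.520000, running G = 5.320000
t=2: π = [0.2130, 0.2880, 0.2000, 0.2990], E[r] = 2.8480, γ^t·E[r] = 2.306880, running G = 7.626880
t=3: π = [0.2097, 0.2914, 0.2000, 0.2989], E[r] = 2.8344, γ^t·E[r] = 2.066278, running G = 9.693158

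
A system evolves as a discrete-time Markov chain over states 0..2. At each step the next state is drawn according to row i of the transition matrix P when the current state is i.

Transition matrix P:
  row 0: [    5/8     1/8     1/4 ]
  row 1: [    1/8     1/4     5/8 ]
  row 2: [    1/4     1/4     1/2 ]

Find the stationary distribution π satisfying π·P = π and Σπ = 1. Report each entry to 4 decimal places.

Balance equations π_j = Σ_i π_i·P[i][j]:
  π_0 = 5/8·π_0 + 1/8·π_1 + 1/4·π_2
  π_1 = 1/8·π_0 + 1/4·π_1 + 1/4·π_2
  normalize: π_0 + π_1 + π_2 = 1
Solving the linear system gives exactly π = [14/39, 8/39, 17/39].

π = [0.3590, 0.2051, 0.4359]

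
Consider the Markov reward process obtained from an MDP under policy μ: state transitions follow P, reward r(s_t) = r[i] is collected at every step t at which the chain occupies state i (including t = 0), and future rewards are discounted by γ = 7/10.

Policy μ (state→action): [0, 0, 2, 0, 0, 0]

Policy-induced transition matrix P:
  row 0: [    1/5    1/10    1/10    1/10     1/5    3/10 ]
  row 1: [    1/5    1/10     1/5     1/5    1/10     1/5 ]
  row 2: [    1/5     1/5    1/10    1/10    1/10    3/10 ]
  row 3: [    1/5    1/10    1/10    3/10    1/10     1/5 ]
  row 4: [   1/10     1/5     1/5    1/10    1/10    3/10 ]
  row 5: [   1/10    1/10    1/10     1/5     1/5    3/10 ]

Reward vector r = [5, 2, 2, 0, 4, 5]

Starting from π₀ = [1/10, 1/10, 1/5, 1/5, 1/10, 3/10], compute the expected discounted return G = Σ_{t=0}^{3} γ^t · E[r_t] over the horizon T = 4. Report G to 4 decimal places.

G = 7.9290

t=0: π = [0.1000, 0.1000, 0.2000, 0.2000, 0.1000, 0.3000], E[r] = 3.0000, γ^t·E[r] = 3.000000, running G = 3.000000
t=1: π = [0.1600, 0.1300, 0.1200, 0.1800, 0.1400, 0.2700], E[r] = 3.2100, γ^t·E[r] = 2.247000, running G = 5.247000
t=2: π = [0.1590, 0.1260, 0.1270, 0.1760, 0.1430, 0.2690], E[r] = 3.2180, γ^t·E[r] = 1.576820, running G = 6.823820
t=3: π = [0.1588, 0.1270, 0.1269, 0.1747, 0.1428, 0.2698], E[r] = 3.2220, γ^t·E[r] = 1.105146, running G = 7.928966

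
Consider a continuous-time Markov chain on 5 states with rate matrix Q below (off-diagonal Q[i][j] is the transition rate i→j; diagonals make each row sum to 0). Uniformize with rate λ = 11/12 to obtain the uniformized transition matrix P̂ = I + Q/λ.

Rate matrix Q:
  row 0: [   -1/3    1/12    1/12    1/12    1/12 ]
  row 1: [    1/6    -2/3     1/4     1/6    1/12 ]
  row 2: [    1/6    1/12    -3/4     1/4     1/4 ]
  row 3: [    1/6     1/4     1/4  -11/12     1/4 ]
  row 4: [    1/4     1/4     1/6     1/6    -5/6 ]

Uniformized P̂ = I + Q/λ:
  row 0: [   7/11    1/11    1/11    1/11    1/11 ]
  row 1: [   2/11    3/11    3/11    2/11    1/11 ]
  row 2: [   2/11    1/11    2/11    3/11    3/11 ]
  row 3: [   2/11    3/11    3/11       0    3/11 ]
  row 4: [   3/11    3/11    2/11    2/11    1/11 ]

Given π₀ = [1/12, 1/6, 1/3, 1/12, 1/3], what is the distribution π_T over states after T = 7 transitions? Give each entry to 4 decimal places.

π = [0.3574, 0.1755, 0.1781, 0.1401, 0.1489]

t=0: π = [0.0833, 0.1667, 0.3333, 0.0833, 0.3333]
t=1: π = [0.2500, 0.1970, 0.1970, 0.1894, 0.1667]
t=2: π = [0.3106, 0.1915, 0.1942, 0.1426, 0.1612]
t=3: π = [0.3377, 0.1809, 0.1839, 0.1453, 0.1521]
t=4: π = [0.3491, 0.1779, 0.1808, 0.1414, 0.1508]
t=5: π = [0.3542, 0.1764, 0.1791, 0.1408, 0.1495]
t=6: π = [0.3564, 0.1758, 0.1785, 0.1403, 0.1491]
t=7: π = [0.3574, 0.1755, 0.1781, 0.1401, 0.1489]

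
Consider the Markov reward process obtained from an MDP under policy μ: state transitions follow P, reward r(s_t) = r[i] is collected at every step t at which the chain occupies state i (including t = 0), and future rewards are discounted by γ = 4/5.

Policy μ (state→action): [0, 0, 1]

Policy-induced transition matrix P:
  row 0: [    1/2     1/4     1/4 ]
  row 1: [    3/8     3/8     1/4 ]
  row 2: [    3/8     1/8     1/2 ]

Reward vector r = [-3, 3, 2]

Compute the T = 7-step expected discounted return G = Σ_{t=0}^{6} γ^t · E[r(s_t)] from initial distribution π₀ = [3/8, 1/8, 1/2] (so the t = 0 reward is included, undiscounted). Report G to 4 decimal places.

G = 0.5251

t=0: π = [0.3750, 0.1250, 0.5000], E[r] = 0.2500, γ^t·E[r] = 0.250000, running G = 0.250000
t=1: π = [0.4219, 0.2031, 0.3750], E[r] = 0.0938, γ^t·E[r] = 0.075000, running G = 0.325000
t=2: π = [0.4277, 0.2285, 0.3438], E[r] = 0.0898, γ^t·E[r] = 0.057500, running G = 0.382500
t=3: π = [0.4285, 0.2356, 0.3359], E[r] = 0.0933, γ^t·E[r] = 0.047750, running G = 0.430250
t=4: π = [0.4286, 0.2375, 0.3340], E[r] = 0.0947, γ^t·E[r] = 0.038775, running G = 0.469025
t=5: π = [0.4286, 0.2379, 0.3335], E[r] = 0.0951, γ^t·E[r] = 0.031158, running G = 0.500183
t=6: π = [0.4286, 0.2381, 0.3334], E[r] = 0.0952, γ^t·E[r] = 0.024956, running G = 0.525138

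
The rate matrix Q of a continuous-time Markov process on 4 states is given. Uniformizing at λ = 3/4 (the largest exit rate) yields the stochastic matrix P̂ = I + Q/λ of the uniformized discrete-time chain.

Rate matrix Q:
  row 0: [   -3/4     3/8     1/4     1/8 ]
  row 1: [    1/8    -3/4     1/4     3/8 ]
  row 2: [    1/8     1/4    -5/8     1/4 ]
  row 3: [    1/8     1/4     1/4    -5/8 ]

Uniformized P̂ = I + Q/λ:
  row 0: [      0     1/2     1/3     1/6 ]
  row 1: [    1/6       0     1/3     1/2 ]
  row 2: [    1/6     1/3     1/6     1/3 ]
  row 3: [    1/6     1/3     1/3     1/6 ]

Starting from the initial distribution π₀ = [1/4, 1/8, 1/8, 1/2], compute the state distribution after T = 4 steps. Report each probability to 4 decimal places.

t=0: π = [0.2500, 0.1250, 0.1250, 0.5000]
t=1: π = [0.1250, 0.3333, 0.3125, 0.2292]
t=2: π = [0.1458, 0.2431, 0.2813, 0.3299]
t=3: π = [0.1424, 0.2766, 0.2865, 0.2946]
t=4: π = [0.1429, 0.2649, 0.2856, 0.3066]

π = [0.1429, 0.2649, 0.2856, 0.3066]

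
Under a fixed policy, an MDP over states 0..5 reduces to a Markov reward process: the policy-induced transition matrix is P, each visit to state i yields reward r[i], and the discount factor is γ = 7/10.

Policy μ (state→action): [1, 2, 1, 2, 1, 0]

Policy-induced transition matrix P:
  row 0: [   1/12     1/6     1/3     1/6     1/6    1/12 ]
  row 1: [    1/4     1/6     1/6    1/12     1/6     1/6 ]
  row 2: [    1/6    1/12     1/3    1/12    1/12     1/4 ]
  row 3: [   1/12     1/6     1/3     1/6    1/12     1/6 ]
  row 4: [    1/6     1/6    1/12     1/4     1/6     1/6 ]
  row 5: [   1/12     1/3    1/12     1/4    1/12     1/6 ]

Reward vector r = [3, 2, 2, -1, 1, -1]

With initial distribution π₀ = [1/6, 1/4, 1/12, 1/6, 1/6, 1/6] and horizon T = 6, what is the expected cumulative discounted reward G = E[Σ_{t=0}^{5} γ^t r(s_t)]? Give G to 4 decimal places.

t=0: π = [0.1667, 0.2500, 0.0833, 0.1667, 0.1667, 0.1667], E[r] = 1.0000, γ^t·E[r] = 1.000000, running G = 1.000000
t=1: π = [0.1458, 0.1875, 0.2083, 0.1667, 0.1319, 0.1597], E[r] = 1.0347, γ^t·E[r] = 0.724306, running G = 1.724306
t=2: π = [0.1429, 0.1759, 0.2292, 0.1580, 0.1221, 0.1719], E[r] = 1.0313, γ^t·E[r] = 0.505313, running G = 2.229618
t=3: π = [0.1419, 0.1762, 0.2305, 0.1574, 0.1201, 0.1739], E[r] = 1.0281, γ^t·E[r] = 0.352627, running G = 2.582245
t=4: π = [0.1419, 0.1764, 0.2305, 0.1573, 0.1199, 0.1740], E[r] = 1.0281, γ^t·E[r] = 0.246851, running G = 2.829097
t=5: π = [0.1419, 0.1765, 0.2305, 0.1572, 0.1199, 0.1740], E[r] = 1.0282, γ^t·E[r] = 0.172809, running G = 3.001905

G = 3.0019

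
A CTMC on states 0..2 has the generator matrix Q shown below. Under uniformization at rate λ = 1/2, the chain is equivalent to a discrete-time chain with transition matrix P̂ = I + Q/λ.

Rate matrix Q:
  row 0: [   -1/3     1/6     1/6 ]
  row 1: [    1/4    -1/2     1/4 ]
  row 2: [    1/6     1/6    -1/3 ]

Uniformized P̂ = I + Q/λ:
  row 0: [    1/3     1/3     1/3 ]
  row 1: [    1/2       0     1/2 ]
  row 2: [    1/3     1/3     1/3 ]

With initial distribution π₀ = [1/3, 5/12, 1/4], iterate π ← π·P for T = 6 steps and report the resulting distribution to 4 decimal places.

π = [0.3749, 0.2502, 0.3749]

t=0: π = [0.3333, 0.4167, 0.2500]
t=1: π = [0.4028, 0.1944, 0.4028]
t=2: π = [0.3657, 0.2685, 0.3657]
t=3: π = [0.3781, 0.2438, 0.3781]
t=4: π = [0.3740, 0.2521, 0.3740]
t=5: π = [0.3753, 0.2493, 0.3753]
t=6: π = [0.3749, 0.2502, 0.3749]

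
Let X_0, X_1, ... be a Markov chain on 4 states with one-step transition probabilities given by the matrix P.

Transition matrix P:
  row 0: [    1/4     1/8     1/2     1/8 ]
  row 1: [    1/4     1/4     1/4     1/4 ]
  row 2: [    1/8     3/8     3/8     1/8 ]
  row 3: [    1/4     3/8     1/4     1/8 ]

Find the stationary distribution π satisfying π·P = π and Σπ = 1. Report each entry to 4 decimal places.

Balance equations π_j = Σ_i π_i·P[i][j]:
  π_0 = 1/4·π_0 + 1/4·π_1 + 1/8·π_2 + 1/4·π_3
  π_1 = 1/8·π_0 + 1/4·π_1 + 3/8·π_2 + 3/8·π_3
  π_2 = 1/2·π_0 + 1/4·π_1 + 3/8·π_2 + 1/4·π_3
  normalize: π_0 + π_1 + π_2 + π_3 = 1
Solving the linear system gives exactly π = [6/29, 25/87, 10/29, 14/87].

π = [0.2069, 0.2874, 0.3448, 0.1609]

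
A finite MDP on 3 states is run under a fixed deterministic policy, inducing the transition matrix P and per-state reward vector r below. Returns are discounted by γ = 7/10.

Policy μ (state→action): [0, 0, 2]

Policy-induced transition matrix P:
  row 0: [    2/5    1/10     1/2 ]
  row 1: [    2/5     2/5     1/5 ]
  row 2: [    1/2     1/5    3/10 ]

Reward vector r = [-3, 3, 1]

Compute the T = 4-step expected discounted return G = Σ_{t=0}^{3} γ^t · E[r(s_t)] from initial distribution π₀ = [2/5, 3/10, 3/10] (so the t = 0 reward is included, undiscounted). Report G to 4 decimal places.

t=0: π = [0.4000, 0.3000, 0.3000], E[r] = 0.0000, γ^t·E[r] = 0.000000, running G = 0.000000
t=1: π = [0.4300, 0.2200, 0.3500], E[r] = -0.2800, γ^t·E[r] = -0.196000, running G = -0.196000
t=2: π = [0.4350, 0.2010, 0.3640], E[r] = -0.3380, γ^t·E[r] = -0.165620, running G = -0.361620
t=3: π = [0.4364, 0.1967, 0.3669], E[r] = -0.3522, γ^t·E[r] = -0.120805, running G = -0.482425

G = -0.4824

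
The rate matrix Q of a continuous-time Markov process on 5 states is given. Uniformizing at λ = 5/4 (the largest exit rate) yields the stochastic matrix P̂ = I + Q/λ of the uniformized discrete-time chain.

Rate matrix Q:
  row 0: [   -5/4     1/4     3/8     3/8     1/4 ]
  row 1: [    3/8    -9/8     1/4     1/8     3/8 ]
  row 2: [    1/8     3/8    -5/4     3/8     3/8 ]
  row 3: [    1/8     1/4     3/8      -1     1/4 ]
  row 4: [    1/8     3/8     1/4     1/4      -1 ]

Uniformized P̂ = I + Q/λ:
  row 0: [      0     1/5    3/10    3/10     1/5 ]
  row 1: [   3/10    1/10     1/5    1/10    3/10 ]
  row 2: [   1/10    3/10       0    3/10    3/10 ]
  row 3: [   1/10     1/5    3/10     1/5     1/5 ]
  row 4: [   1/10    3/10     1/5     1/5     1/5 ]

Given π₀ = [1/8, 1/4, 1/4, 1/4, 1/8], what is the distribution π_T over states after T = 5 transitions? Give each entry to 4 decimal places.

t=0: π = [0.1250, 0.2500, 0.2500, 0.2500, 0.1250]
t=1: π = [0.1375, 0.2125, 0.1875, 0.2125, 0.2500]
t=2: π = [0.1288, 0.2225, 0.1975, 0.2113, 0.2400]
t=3: π = [0.1316, 0.2215, 0.1945, 0.2104, 0.2420]
t=4: π = [0.1311, 0.2215, 0.1953, 0.2105, 0.2416]
t=5: π = [0.1312, 0.2215, 0.1951, 0.2105, 0.2417]

π = [0.1312, 0.2215, 0.1951, 0.2105, 0.2417]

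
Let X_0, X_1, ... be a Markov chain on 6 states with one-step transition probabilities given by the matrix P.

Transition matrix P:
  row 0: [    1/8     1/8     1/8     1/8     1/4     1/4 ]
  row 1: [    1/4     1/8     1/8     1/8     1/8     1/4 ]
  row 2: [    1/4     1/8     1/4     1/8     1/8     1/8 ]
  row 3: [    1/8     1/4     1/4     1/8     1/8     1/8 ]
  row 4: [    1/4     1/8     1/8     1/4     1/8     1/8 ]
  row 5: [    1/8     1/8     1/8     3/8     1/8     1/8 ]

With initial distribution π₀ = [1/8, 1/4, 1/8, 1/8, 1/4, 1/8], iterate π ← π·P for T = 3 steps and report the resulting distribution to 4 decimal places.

t=0: π = [0.1250, 0.2500, 0.1250, 0.1250, 0.2500, 0.1250]
t=1: π = [0.2031, 0.1406, 0.1563, 0.1875, 0.1406, 0.1719]
t=2: π = [0.1797, 0.1484, 0.1680, 0.1855, 0.1504, 0.1680]
t=3: π = [0.1833, 0.1482, 0.1692, 0.1858, 0.1475, 0.1660]

π = [0.1833, 0.1482, 0.1692, 0.1858, 0.1475, 0.1660]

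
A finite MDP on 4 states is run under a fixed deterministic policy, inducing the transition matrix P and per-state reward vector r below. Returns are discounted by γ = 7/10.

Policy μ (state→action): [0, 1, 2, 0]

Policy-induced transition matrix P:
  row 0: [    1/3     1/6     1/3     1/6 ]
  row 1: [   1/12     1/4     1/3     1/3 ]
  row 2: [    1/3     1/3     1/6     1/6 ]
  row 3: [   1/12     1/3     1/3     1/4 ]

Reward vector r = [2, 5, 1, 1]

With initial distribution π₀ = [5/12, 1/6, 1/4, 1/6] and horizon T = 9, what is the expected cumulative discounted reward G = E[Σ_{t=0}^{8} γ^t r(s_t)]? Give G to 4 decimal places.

t=0: π = [0.4167, 0.1667, 0.2500, 0.1667], E[r] = 2.0833, γ^t·E[r] = 2.083333, running G = 2.083333
t=1: π = [0.2500, 0.2500, 0.2917, 0.2083], E[r] = 2.2500, γ^t·E[r] = 1.575000, running G = 3.658333
t=2: π = [0.2188, 0.2708, 0.2847, 0.2257], E[r] = 2.3021, γ^t·E[r] = 1.128021, running G = 4.786354
t=3: π = [0.2092, 0.2743, 0.2859, 0.2306], E[r] = 2.3064, γ^t·E[r] = 0.791103, running G = 5.577457
t=4: π = [0.2071, 0.2756, 0.2857, 0.2316], E[r] = 2.3095, γ^t·E[r] = 0.554519, running G = 6.131977
t=5: π = [0.2065, 0.2758, 0.2857, 0.2319], E[r] = 2.3099, γ^t·E[r] = 0.388229, running G = 6.520206
t=6: π = [0.2064, 0.2759, 0.2857, 0.2320], E[r] = 2.3101, γ^t·E[r] = 0.271780, running G = 6.791986
t=7: π = [0.2064, 0.2759, 0.2857, 0.2320], E[r] = 2.3101, γ^t·E[r] = 0.190248, running G = 6.982234
t=8: π = [0.2064, 0.2759, 0.2857, 0.2320], E[r] = 2.3101, γ^t·E[r] = 0.133174, running G = 7.115409

G = 7.1154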